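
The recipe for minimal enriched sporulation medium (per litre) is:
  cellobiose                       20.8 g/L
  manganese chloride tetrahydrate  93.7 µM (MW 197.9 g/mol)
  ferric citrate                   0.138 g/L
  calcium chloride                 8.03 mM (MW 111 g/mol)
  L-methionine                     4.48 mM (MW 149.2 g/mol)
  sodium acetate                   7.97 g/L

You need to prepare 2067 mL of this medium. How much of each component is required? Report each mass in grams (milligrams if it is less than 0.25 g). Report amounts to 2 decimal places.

Scale factor relative to 1 L: 2.067.
cellobiose: 20.8 g/L × 2.067 L = 42.99 g
manganese chloride tetrahydrate: 93.7 µmol/L × 197.9 g/mol × 2.067 L ÷ 1000 = 38.33 mg
ferric citrate: 0.138 g/L × 2.067 L = 0.29 g
calcium chloride: 8.03 mmol/L × 111 g/mol × 2.067 L ÷ 1000 = 1.84 g
L-methionine: 4.48 mmol/L × 149.2 g/mol × 2.067 L ÷ 1000 = 1.38 g
sodium acetate: 7.97 g/L × 2.067 L = 16.47 g

cellobiose 42.99 g; manganese chloride tetrahydrate 38.33 mg; ferric citrate 0.29 g; calcium chloride 1.84 g; L-methionine 1.38 g; sodium acetate 16.47 g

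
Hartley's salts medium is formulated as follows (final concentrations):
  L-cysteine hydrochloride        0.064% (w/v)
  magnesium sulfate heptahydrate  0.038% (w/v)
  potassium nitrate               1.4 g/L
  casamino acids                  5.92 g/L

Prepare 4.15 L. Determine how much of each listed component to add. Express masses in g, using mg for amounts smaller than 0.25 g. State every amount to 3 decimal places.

Scale factor relative to 1 L: 4.15.
L-cysteine hydrochloride: 0.064% w/v = 0.64 g/L → 0.64 × 4.15 L = 2.656 g
magnesium sulfate heptahydrate: 0.038% w/v = 0.38 g/L → 0.38 × 4.15 L = 1.577 g
potassium nitrate: 1.4 g/L × 4.15 L = 5.810 g
casamino acids: 5.92 g/L × 4.15 L = 24.568 g

L-cysteine hydrochloride 2.656 g; magnesium sulfate heptahydrate 1.577 g; potassium nitrate 5.810 g; casamino acids 24.568 g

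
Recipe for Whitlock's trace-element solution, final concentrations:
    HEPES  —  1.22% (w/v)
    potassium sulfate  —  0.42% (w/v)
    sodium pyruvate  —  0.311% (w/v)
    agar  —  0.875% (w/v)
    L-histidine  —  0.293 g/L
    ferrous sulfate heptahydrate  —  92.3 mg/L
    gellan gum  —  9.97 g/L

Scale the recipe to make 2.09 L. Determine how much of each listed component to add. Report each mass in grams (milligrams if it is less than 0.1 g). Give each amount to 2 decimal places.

Scale factor relative to 1 L: 2.09.
HEPES: 1.22% w/v = 12.2 g/L → 12.2 × 2.09 L = 25.50 g
potassium sulfate: 0.42 g per 100 mL × 2090 mL ÷ 100 = 8.78 g
sodium pyruvate: 0.311 g per 100 mL × 2090 mL ÷ 100 = 6.50 g
agar: 0.875 g per 100 mL × 2090 mL ÷ 100 = 18.29 g
L-histidine: 0.293 g/L × 2.09 L = 0.61 g
ferrous sulfate heptahydrate: 92.3 mg/L × 2.09 L = 192.907 mg = 0.19 g
gellan gum: 9.97 g/L × 2.09 L = 20.84 g

HEPES 25.50 g; potassium sulfate 8.78 g; sodium pyruvate 6.50 g; agar 18.29 g; L-histidine 0.61 g; ferrous sulfate heptahydrate 0.19 g; gellan gum 20.84 g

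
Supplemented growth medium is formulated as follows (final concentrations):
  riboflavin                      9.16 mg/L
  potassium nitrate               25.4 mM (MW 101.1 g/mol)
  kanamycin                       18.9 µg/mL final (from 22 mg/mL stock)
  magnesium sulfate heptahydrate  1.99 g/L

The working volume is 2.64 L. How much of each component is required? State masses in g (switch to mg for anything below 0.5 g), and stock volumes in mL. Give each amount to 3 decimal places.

Working volume: 2.64 L.
riboflavin: 9.16 mg/L × 2.64 L = 24.182 mg
potassium nitrate: 25.4 mmol/L × 101.1 g/mol × 2.64 L ÷ 1000 = 6.779 g
kanamycin: dilute stock: 18.9 µg/mL × 2640 mL ÷ 22000 µg/mL = 2.268 mL
magnesium sulfate heptahydrate: 1.99 g/L × 2.64 L = 5.254 g

riboflavin 24.182 mg; potassium nitrate 6.779 g; kanamycin 2.268 mL; magnesium sulfate heptahydrate 5.254 g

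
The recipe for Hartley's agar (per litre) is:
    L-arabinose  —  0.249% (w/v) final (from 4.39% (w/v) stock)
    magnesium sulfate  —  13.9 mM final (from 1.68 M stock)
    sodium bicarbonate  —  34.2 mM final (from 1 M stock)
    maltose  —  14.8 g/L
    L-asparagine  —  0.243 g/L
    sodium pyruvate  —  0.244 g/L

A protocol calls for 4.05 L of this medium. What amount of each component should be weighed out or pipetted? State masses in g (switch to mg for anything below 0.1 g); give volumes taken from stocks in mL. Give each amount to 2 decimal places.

L-arabinose 229.72 mL; magnesium sulfate 33.51 mL; sodium bicarbonate 138.51 mL; maltose 59.94 g; L-asparagine 0.98 g; sodium pyruvate 0.99 g

Working volume: 4.05 L.
L-arabinose: C1V1 = C2V2 → 0.249% ÷ 4.39% × 4050 mL = 229.72 mL
magnesium sulfate: V = C2·V2/C1 = 13.9 mM × 4050 mL ÷ 1680 mM = 33.51 mL
sodium bicarbonate: C1V1 = C2V2 → 34.2 mM × 4050 mL ÷ 1000 mM = 138.51 mL
maltose: 14.8 g/L × 4.05 L = 59.94 g
L-asparagine: 0.243 g/L × 4.05 L = 0.98 g
sodium pyruvate: 0.244 g/L × 4.05 L = 0.99 g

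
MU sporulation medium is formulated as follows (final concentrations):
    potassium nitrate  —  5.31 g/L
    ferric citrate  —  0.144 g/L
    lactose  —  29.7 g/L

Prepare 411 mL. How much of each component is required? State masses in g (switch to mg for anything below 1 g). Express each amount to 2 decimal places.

potassium nitrate 2.18 g; ferric citrate 59.18 mg; lactose 12.21 g

Working volume: 411 mL = 0.411 L.
potassium nitrate: 5.31 g/L × 0.411 L = 2.18 g
ferric citrate: 0.144 g/L × 0.411 L = 0.059184 g = 59.18 mg
lactose: 29.7 g/L × 0.411 L = 12.21 g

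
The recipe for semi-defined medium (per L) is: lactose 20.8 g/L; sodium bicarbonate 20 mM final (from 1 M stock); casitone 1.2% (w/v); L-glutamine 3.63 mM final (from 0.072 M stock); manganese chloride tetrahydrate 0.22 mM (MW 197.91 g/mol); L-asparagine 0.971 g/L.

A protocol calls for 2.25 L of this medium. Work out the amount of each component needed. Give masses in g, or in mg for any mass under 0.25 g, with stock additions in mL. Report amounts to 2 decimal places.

lactose 46.80 g; sodium bicarbonate 45.00 mL; casitone 27.00 g; L-glutamine 113.44 mL; manganese chloride tetrahydrate 97.97 mg; L-asparagine 2.18 g

Scale factor relative to 1 L: 2.25.
lactose: 20.8 g/L × 2.25 L = 46.80 g
sodium bicarbonate: V = C2·V2/C1 = 20 mM × 2250 mL ÷ 1000 mM = 45.00 mL
casitone: 1.2% w/v = 12 g/L → 12 × 2.25 L = 27.00 g
L-glutamine: C1V1 = C2V2 → 3.63 mM × 2250 mL ÷ 72 mM = 113.44 mL
manganese chloride tetrahydrate: 0.22 mmol/L × 197.91 mg/mmol × 2.25 L = 97.97 mg
L-asparagine: 0.971 g/L × 2.25 L = 2.18 g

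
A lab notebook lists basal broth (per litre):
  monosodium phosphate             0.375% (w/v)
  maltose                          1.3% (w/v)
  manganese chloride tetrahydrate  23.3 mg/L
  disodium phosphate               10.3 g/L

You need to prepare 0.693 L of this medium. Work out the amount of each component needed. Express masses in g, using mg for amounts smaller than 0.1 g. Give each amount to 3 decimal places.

Scale factor relative to 1 L: 0.693.
monosodium phosphate: 0.375% w/v = 3.75 g/L → 3.75 × 0.693 L = 2.599 g
maltose: 1.3 g per 100 mL × 693 mL ÷ 100 = 9.009 g
manganese chloride tetrahydrate: 23.3 mg/L × 0.693 L = 16.147 mg
disodium phosphate: 10.3 g/L × 0.693 L = 7.138 g

monosodium phosphate 2.599 g; maltose 9.009 g; manganese chloride tetrahydrate 16.147 mg; disodium phosphate 7.138 g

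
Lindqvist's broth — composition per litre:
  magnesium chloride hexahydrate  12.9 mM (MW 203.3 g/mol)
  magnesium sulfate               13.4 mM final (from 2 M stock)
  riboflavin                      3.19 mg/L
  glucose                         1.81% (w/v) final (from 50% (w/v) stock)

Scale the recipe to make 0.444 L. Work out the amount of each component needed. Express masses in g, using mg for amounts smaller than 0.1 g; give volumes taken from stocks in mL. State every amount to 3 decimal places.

magnesium chloride hexahydrate 1.164 g; magnesium sulfate 2.975 mL; riboflavin 1.416 mg; glucose 16.073 mL

Working volume: 0.444 L.
magnesium chloride hexahydrate: 12.9 mmol/L × 203.3 g/mol × 0.444 L ÷ 1000 = 1.164 g
magnesium sulfate: C1V1 = C2V2 → 13.4 mM × 444 mL ÷ 2000 mM = 2.975 mL
riboflavin: 3.19 mg/L × 0.444 L = 1.416 mg
glucose: C1V1 = C2V2 → 1.81% ÷ 50% × 444 mL = 16.073 mL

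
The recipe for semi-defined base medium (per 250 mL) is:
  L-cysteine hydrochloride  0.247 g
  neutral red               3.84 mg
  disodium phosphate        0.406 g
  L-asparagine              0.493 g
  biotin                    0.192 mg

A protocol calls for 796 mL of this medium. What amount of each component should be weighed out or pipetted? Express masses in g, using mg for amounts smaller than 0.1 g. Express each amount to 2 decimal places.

L-cysteine hydrochloride 0.79 g; neutral red 12.23 mg; disodium phosphate 1.29 g; L-asparagine 1.57 g; biotin 0.61 mg

Scale factor = 796 mL / 250 mL = 3.184.
L-cysteine hydrochloride: 0.247 g × (796 mL / 250 mL) = 0.79 g
neutral red: 3.84 mg × (796 mL / 250 mL) = 12.23 mg
disodium phosphate: 0.406 g × (796 mL / 250 mL) = 1.29 g
L-asparagine: 0.493 g × (796 mL / 250 mL) = 1.57 g
biotin: 0.192 mg × (796 mL / 250 mL) = 0.61 mg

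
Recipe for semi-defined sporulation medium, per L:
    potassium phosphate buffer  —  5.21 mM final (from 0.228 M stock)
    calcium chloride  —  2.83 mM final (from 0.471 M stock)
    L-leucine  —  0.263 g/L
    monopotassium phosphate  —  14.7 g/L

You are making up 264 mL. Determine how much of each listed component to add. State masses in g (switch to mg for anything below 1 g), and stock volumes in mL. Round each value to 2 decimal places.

potassium phosphate buffer 6.03 mL; calcium chloride 1.59 mL; L-leucine 69.43 mg; monopotassium phosphate 3.88 g

Scale factor relative to 1 L: 0.264.
potassium phosphate buffer: C1V1 = C2V2 → 5.21 mM × 264 mL ÷ 228 mM = 6.03 mL
calcium chloride: dilute stock: 2.83 mM × 264 mL ÷ 471 mM = 1.59 mL
L-leucine: 0.263 g/L × 0.264 L = 0.069432 g = 69.43 mg
monopotassium phosphate: 14.7 g/L × 0.264 L = 3.88 g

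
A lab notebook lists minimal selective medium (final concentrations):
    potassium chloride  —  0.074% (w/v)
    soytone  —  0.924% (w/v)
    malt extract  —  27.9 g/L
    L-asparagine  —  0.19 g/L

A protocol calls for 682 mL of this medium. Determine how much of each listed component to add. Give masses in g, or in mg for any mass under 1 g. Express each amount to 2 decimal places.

Working volume: 682 mL = 0.682 L.
potassium chloride: 0.074 g per 100 mL × 682 mL ÷ 100 = 0.50468 g = 504.68 mg
soytone: 0.924% w/v = 9.24 g/L → 9.24 × 0.682 L = 6.30 g
malt extract: 27.9 g/L × 0.682 L = 19.03 g
L-asparagine: 0.19 g/L × 0.682 L = 0.12958 g = 129.58 mg

potassium chloride 504.68 mg; soytone 6.30 g; malt extract 19.03 g; L-asparagine 129.58 mg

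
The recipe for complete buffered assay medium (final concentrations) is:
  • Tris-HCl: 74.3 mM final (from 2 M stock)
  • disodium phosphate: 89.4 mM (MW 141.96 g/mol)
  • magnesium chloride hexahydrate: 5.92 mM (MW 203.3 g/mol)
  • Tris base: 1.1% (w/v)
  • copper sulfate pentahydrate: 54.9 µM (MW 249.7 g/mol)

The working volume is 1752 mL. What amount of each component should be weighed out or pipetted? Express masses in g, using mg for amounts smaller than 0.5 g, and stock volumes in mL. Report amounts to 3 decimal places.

Target volume = 1752 mL = 1.752 L.
Tris-HCl: V = C2·V2/C1 = 74.3 mM × 1752 mL ÷ 2000 mM = 65.087 mL
disodium phosphate: 89.4 mmol/L × 141.96 g/mol × 1.752 L ÷ 1000 = 22.235 g
magnesium chloride hexahydrate: 5.92 mmol/L × 203.3 g/mol × 1.752 L ÷ 1000 = 2.109 g
Tris base: 1.1 g per 100 mL × 1752 mL ÷ 100 = 19.272 g
copper sulfate pentahydrate: 54.9 µmol/L × 249.7 g/mol × 1.752 L ÷ 1000 = 24.017 mg

Tris-HCl 65.087 mL; disodium phosphate 22.235 g; magnesium chloride hexahydrate 2.109 g; Tris base 19.272 g; copper sulfate pentahydrate 24.017 mg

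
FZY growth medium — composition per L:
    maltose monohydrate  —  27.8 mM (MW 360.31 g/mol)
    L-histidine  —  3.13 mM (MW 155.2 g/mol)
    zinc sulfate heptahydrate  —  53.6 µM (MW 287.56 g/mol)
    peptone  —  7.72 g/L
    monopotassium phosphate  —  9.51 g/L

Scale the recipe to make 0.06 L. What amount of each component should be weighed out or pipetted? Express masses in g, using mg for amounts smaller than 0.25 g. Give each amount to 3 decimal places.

maltose monohydrate 0.601 g; L-histidine 29.147 mg; zinc sulfate heptahydrate 0.925 mg; peptone 0.463 g; monopotassium phosphate 0.571 g

Working volume: 0.06 L.
maltose monohydrate: 27.8 mmol/L × 360.31 g/mol × 0.06 L ÷ 1000 = 0.601 g
L-histidine: 3.13 mmol/L × 155.2 mg/mmol × 0.06 L = 29.147 mg
zinc sulfate heptahydrate: 53.6 µmol/L × 287.56 g/mol × 0.06 L ÷ 1000 = 0.925 mg
peptone: 7.72 g/L × 0.06 L = 0.463 g
monopotassium phosphate: 9.51 g/L × 0.06 L = 0.571 g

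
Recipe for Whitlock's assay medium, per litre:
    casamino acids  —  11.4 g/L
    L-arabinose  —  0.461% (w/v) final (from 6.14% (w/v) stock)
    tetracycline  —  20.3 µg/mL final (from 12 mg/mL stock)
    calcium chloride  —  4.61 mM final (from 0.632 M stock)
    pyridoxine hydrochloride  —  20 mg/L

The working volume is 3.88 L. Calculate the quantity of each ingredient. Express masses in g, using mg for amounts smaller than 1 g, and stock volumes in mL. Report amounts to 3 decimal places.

Scale factor relative to 1 L: 3.88.
casamino acids: 11.4 g/L × 3.88 L = 44.232 g
L-arabinose: V = C2·V2/C1 = 0.461% ÷ 6.14% × 3880 mL = 291.316 mL
tetracycline: dilute stock: 20.3 µg/mL × 3880 mL ÷ 12000 µg/mL = 6.564 mL
calcium chloride: C1V1 = C2V2 → 4.61 mM × 3880 mL ÷ 632 mM = 28.302 mL
pyridoxine hydrochloride: 20 mg/L × 3.88 L = 77.600 mg

casamino acids 44.232 g; L-arabinose 291.316 mL; tetracycline 6.564 mL; calcium chloride 28.302 mL; pyridoxine hydrochloride 77.600 mg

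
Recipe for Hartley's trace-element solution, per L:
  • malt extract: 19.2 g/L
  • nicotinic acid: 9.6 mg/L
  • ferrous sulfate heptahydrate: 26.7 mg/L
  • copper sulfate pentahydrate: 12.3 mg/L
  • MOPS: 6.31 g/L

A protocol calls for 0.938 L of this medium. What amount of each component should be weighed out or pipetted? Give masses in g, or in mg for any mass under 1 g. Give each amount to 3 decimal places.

Working volume: 0.938 L.
malt extract: 19.2 g/L × 0.938 L = 18.010 g
nicotinic acid: 9.6 mg/L × 0.938 L = 9.005 mg
ferrous sulfate heptahydrate: 26.7 mg/L × 0.938 L = 25.045 mg
copper sulfate pentahydrate: 12.3 mg/L × 0.938 L = 11.537 mg
MOPS: 6.31 g/L × 0.938 L = 5.919 g

malt extract 18.010 g; nicotinic acid 9.005 mg; ferrous sulfate heptahydrate 25.045 mg; copper sulfate pentahydrate 11.537 mg; MOPS 5.919 g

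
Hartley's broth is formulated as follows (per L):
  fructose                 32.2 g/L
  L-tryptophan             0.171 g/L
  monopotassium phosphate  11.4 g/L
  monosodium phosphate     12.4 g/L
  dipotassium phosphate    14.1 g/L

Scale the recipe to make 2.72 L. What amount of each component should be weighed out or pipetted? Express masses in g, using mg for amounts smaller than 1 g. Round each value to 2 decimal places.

Working volume: 2.72 L.
fructose: 32.2 g/L × 2.72 L = 87.58 g
L-tryptophan: 0.171 g/L × 2.72 L = 0.46512 g = 465.12 mg
monopotassium phosphate: 11.4 g/L × 2.72 L = 31.01 g
monosodium phosphate: 12.4 g/L × 2.72 L = 33.73 g
dipotassium phosphate: 14.1 g/L × 2.72 L = 38.35 g

fructose 87.58 g; L-tryptophan 465.12 mg; monopotassium phosphate 31.01 g; monosodium phosphate 33.73 g; dipotassium phosphate 38.35 g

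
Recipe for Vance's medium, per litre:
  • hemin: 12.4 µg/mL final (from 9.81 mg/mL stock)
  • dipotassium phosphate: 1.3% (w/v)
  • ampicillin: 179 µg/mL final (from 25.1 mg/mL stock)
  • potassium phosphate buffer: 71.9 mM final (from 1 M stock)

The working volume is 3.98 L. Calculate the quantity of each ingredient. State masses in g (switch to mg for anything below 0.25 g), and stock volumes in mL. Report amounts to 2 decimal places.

Scale factor relative to 1 L: 3.98.
hemin: V = C2·V2/C1 = 12.4 µg/mL × 3980 mL ÷ 9810 µg/mL = 5.03 mL
dipotassium phosphate: 1.3% w/v = 13 g/L → 13 × 3.98 L = 51.74 g
ampicillin: dilute stock: 179 µg/mL × 3980 mL ÷ 25100 µg/mL = 28.38 mL
potassium phosphate buffer: dilute stock: 71.9 mM × 3980 mL ÷ 1000 mM = 286.16 mL

hemin 5.03 mL; dipotassium phosphate 51.74 g; ampicillin 28.38 mL; potassium phosphate buffer 286.16 mL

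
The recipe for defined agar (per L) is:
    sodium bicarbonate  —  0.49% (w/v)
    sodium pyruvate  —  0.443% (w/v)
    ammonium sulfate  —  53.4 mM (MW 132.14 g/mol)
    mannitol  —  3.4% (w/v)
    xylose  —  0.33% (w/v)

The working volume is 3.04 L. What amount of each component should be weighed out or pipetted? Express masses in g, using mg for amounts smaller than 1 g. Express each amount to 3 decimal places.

sodium bicarbonate 14.896 g; sodium pyruvate 13.467 g; ammonium sulfate 21.451 g; mannitol 103.360 g; xylose 10.032 g

Scale factor relative to 1 L: 3.04.
sodium bicarbonate: 0.49 g per 100 mL × 3040 mL ÷ 100 = 14.896 g
sodium pyruvate: 0.443 g per 100 mL × 3040 mL ÷ 100 = 13.467 g
ammonium sulfate: 53.4 mmol/L × 132.14 g/mol × 3.04 L ÷ 1000 = 21.451 g
mannitol: 3.4 g per 100 mL × 3040 mL ÷ 100 = 103.360 g
xylose: 0.33% w/v = 3.3 g/L → 3.3 × 3.04 L = 10.032 g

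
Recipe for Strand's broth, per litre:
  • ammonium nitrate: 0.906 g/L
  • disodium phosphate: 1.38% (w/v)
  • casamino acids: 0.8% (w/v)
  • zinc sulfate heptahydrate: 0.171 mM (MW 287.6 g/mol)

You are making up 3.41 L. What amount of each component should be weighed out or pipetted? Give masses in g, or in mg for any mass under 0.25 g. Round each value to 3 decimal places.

ammonium nitrate 3.089 g; disodium phosphate 47.058 g; casamino acids 27.280 g; zinc sulfate heptahydrate 167.702 mg

Scale factor relative to 1 L: 3.41.
ammonium nitrate: 0.906 g/L × 3.41 L = 3.089 g
disodium phosphate: 1.38% w/v = 13.8 g/L → 13.8 × 3.41 L = 47.058 g
casamino acids: 0.8% w/v = 8 g/L → 8 × 3.41 L = 27.280 g
zinc sulfate heptahydrate: 0.171 mmol/L × 287.6 mg/mmol × 3.41 L = 167.702 mg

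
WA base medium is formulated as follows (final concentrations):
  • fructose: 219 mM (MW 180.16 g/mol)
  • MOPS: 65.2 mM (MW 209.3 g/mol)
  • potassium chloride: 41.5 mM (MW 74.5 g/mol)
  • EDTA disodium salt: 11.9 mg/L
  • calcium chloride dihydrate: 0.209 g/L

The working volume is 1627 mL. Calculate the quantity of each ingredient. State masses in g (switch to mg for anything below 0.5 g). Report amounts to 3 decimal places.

fructose 64.193 g; MOPS 22.203 g; potassium chloride 5.030 g; EDTA disodium salt 19.361 mg; calcium chloride dihydrate 340.043 mg

Working volume: 1627 mL = 1.627 L.
fructose: 219 mmol/L × 180.16 g/mol × 1.627 L ÷ 1000 = 64.193 g
MOPS: 65.2 mmol/L × 209.3 g/mol × 1.627 L ÷ 1000 = 22.203 g
potassium chloride: 41.5 mmol/L × 74.5 g/mol × 1.627 L ÷ 1000 = 5.030 g
EDTA disodium salt: 11.9 mg/L × 1.627 L = 19.361 mg
calcium chloride dihydrate: 0.209 g/L × 1.627 L = 0.340043 g = 340.043 mg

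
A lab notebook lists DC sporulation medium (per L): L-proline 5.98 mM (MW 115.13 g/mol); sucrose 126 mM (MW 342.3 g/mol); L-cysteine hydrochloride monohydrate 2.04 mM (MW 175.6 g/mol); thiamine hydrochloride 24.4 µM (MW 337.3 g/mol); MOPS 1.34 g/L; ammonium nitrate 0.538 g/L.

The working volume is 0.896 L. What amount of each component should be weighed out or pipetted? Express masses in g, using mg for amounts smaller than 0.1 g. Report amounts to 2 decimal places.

Working volume: 0.896 L.
L-proline: 5.98 mmol/L × 115.13 g/mol × 0.896 L ÷ 1000 = 0.62 g
sucrose: 126 mmol/L × 342.3 g/mol × 0.896 L ÷ 1000 = 38.64 g
L-cysteine hydrochloride monohydrate: 2.04 mmol/L × 175.6 g/mol × 0.896 L ÷ 1000 = 0.32 g
thiamine hydrochloride: 24.4 µmol/L × 337.3 g/mol × 0.896 L ÷ 1000 = 7.37 mg
MOPS: 1.34 g/L × 0.896 L = 1.20 g
ammonium nitrate: 0.538 g/L × 0.896 L = 0.48 g

L-proline 0.62 g; sucrose 38.64 g; L-cysteine hydrochloride monohydrate 0.32 g; thiamine hydrochloride 7.37 mg; MOPS 1.20 g; ammonium nitrate 0.48 g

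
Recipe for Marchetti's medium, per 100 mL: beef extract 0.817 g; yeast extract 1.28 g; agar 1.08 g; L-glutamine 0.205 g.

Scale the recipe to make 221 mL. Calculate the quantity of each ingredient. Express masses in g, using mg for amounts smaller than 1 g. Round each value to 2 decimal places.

Scale factor = 221 mL / 100 mL = 2.21.
beef extract: 0.817 g × (221 mL / 100 mL) = 1.81 g
yeast extract: 1.28 g × (221 mL / 100 mL) = 2.83 g
agar: 1.08 g × (221 mL / 100 mL) = 2.39 g
L-glutamine: 0.205 g × (221 mL / 100 mL) = 0.45305 g = 453.05 mg

beef extract 1.81 g; yeast extract 2.83 g; agar 2.39 g; L-glutamine 453.05 mg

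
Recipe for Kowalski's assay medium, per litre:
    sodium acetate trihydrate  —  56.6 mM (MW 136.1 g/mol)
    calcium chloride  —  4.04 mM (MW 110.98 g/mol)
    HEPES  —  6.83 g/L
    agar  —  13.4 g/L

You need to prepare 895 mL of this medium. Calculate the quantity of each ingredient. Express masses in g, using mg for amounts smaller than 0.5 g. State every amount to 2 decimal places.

Working volume: 895 mL = 0.895 L.
sodium acetate trihydrate: 56.6 mmol/L × 136.1 g/mol × 0.895 L ÷ 1000 = 6.89 g
calcium chloride: 4.04 mmol/L × 110.98 mg/mmol × 0.895 L = 401.28 mg
HEPES: 6.83 g/L × 0.895 L = 6.11 g
agar: 13.4 g/L × 0.895 L = 11.99 g

sodium acetate trihydrate 6.89 g; calcium chloride 401.28 mg; HEPES 6.11 g; agar 11.99 g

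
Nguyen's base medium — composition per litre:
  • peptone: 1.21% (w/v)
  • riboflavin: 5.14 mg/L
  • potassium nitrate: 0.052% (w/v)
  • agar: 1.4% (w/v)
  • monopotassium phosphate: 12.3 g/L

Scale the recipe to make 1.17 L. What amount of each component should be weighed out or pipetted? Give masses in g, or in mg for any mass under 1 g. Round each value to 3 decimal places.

Working volume: 1.17 L.
peptone: 1.21% w/v = 12.1 g/L → 12.1 × 1.17 L = 14.157 g
riboflavin: 5.14 mg/L × 1.17 L = 6.014 mg
potassium nitrate: 0.052 g per 100 mL × 1170 mL ÷ 100 = 0.6084 g = 608.400 mg
agar: 1.4% w/v = 14 g/L → 14 × 1.17 L = 16.380 g
monopotassium phosphate: 12.3 g/L × 1.17 L = 14.391 g

peptone 14.157 g; riboflavin 6.014 mg; potassium nitrate 608.400 mg; agar 16.380 g; monopotassium phosphate 14.391 g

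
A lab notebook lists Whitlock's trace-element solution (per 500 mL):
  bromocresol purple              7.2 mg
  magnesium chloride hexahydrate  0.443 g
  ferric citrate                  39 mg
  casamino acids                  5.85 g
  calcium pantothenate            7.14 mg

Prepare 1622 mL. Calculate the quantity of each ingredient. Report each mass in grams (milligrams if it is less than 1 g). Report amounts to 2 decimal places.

Ratio of target to recipe volume: 1622 / 500 = 3.244.
bromocresol purple: 7.2 mg × (1622 mL / 500 mL) = 23.36 mg
magnesium chloride hexahydrate: 0.443 g × (1622 mL / 500 mL) = 1.44 g
ferric citrate: 39 mg × (1622 mL / 500 mL) = 126.52 mg
casamino acids: 5.85 g × (1622 mL / 500 mL) = 18.98 g
calcium pantothenate: 7.14 mg × (1622 mL / 500 mL) = 23.16 mg

bromocresol purple 23.36 mg; magnesium chloride hexahydrate 1.44 g; ferric citrate 126.52 mg; casamino acids 18.98 g; calcium pantothenate 23.16 mg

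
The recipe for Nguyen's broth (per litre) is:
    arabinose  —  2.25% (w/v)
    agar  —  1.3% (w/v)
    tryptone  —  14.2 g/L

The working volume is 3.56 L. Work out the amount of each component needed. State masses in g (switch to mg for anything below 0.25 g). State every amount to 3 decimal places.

Scale factor relative to 1 L: 3.56.
arabinose: 2.25% w/v = 22.5 g/L → 22.5 × 3.56 L = 80.100 g
agar: 1.3 g per 100 mL × 3560 mL ÷ 100 = 46.280 g
tryptone: 14.2 g/L × 3.56 L = 50.552 g

arabinose 80.100 g; agar 46.280 g; tryptone 50.552 g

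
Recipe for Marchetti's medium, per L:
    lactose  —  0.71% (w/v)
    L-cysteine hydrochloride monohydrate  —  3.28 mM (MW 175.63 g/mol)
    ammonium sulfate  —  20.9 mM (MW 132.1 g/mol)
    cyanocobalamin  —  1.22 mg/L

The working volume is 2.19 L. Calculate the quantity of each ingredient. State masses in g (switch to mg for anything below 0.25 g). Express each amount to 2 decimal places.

lactose 15.55 g; L-cysteine hydrochloride monohydrate 1.26 g; ammonium sulfate 6.05 g; cyanocobalamin 2.67 mg

Working volume: 2.19 L.
lactose: 0.71% w/v = 7.1 g/L → 7.1 × 2.19 L = 15.55 g
L-cysteine hydrochloride monohydrate: 3.28 mmol/L × 175.63 g/mol × 2.19 L ÷ 1000 = 1.26 g
ammonium sulfate: 20.9 mmol/L × 132.1 g/mol × 2.19 L ÷ 1000 = 6.05 g
cyanocobalamin: 1.22 mg/L × 2.19 L = 2.67 mg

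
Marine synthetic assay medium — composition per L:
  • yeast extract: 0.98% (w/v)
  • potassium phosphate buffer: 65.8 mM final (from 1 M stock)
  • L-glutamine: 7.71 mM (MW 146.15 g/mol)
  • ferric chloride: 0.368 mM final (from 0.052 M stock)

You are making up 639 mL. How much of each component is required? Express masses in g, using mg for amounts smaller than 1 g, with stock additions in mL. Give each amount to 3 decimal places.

yeast extract 6.262 g; potassium phosphate buffer 42.046 mL; L-glutamine 720.036 mg; ferric chloride 4.522 mL

Target volume = 639 mL = 0.639 L.
yeast extract: 0.98 g per 100 mL × 639 mL ÷ 100 = 6.262 g
potassium phosphate buffer: dilute stock: 65.8 mM × 639 mL ÷ 1000 mM = 42.046 mL
L-glutamine: 7.71 mmol/L × 146.15 mg/mmol × 0.639 L = 720.036 mg
ferric chloride: V = C2·V2/C1 = 0.368 mM × 639 mL ÷ 52 mM = 4.522 mL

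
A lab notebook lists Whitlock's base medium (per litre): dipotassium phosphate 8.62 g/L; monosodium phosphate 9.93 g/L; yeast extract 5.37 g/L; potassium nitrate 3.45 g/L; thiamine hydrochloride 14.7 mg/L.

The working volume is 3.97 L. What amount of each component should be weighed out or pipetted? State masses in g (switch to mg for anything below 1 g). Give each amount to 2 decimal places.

Working volume: 3.97 L.
dipotassium phosphate: 8.62 g/L × 3.97 L = 34.22 g
monosodium phosphate: 9.93 g/L × 3.97 L = 39.42 g
yeast extract: 5.37 g/L × 3.97 L = 21.32 g
potassium nitrate: 3.45 g/L × 3.97 L = 13.70 g
thiamine hydrochloride: 14.7 mg/L × 3.97 L = 58.36 mg

dipotassium phosphate 34.22 g; monosodium phosphate 39.42 g; yeast extract 21.32 g; potassium nitrate 13.70 g; thiamine hydrochloride 58.36 mg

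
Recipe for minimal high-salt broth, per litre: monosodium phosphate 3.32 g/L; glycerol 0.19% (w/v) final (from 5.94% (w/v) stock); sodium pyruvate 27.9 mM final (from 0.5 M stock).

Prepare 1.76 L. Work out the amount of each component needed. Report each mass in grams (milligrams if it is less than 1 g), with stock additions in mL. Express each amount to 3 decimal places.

monosodium phosphate 5.843 g; glycerol 56.296 mL; sodium pyruvate 98.208 mL

Working volume: 1.76 L.
monosodium phosphate: 3.32 g/L × 1.76 L = 5.843 g
glycerol: C1V1 = C2V2 → 0.19% ÷ 5.94% × 1760 mL = 56.296 mL
sodium pyruvate: V = C2·V2/C1 = 27.9 mM × 1760 mL ÷ 500 mM = 98.208 mL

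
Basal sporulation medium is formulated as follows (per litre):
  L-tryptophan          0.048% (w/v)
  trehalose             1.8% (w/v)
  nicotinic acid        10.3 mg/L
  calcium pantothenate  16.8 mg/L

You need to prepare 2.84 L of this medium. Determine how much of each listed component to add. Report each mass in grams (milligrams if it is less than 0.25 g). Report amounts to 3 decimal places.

Scale factor relative to 1 L: 2.84.
L-tryptophan: 0.048 g per 100 mL × 2840 mL ÷ 100 = 1.363 g
trehalose: 1.8 g per 100 mL × 2840 mL ÷ 100 = 51.120 g
nicotinic acid: 10.3 mg/L × 2.84 L = 29.252 mg
calcium pantothenate: 16.8 mg/L × 2.84 L = 47.712 mg

L-tryptophan 1.363 g; trehalose 51.120 g; nicotinic acid 29.252 mg; calcium pantothenate 47.712 mg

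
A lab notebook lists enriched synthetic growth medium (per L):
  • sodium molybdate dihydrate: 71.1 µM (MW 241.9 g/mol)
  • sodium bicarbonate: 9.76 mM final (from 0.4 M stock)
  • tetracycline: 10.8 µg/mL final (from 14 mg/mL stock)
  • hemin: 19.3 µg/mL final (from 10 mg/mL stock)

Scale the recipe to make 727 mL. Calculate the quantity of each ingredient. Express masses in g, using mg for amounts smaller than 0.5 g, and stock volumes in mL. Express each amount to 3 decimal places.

Scale factor relative to 1 L: 0.727.
sodium molybdate dihydrate: 71.1 µmol/L × 241.9 g/mol × 0.727 L ÷ 1000 = 12.504 mg
sodium bicarbonate: dilute stock: 9.76 mM × 727 mL ÷ 400 mM = 17.739 mL
tetracycline: V = C2·V2/C1 = 10.8 µg/mL × 727 mL ÷ 14000 µg/mL = 0.561 mL
hemin: dilute stock: 19.3 µg/mL × 727 mL ÷ 10000 µg/mL = 1.403 mL

sodium molybdate dihydrate 12.504 mg; sodium bicarbonate 17.739 mL; tetracycline 0.561 mL; hemin 1.403 mL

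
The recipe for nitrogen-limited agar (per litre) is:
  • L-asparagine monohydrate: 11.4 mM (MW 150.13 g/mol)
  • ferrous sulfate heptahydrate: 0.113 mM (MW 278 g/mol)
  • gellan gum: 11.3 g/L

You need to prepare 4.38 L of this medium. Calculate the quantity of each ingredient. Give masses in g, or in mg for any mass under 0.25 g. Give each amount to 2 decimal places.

L-asparagine monohydrate 7.50 g; ferrous sulfate heptahydrate 137.59 mg; gellan gum 49.49 g

Scale factor relative to 1 L: 4.38.
L-asparagine monohydrate: 11.4 mmol/L × 150.13 g/mol × 4.38 L ÷ 1000 = 7.50 g
ferrous sulfate heptahydrate: 0.113 mmol/L × 278 mg/mmol × 4.38 L = 137.59 mg
gellan gum: 11.3 g/L × 4.38 L = 49.49 g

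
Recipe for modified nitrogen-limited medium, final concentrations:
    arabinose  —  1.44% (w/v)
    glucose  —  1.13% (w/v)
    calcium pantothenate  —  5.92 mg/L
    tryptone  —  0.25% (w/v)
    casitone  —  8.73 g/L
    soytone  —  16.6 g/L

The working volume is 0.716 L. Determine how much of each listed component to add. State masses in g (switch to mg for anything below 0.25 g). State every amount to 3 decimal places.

arabinose 10.310 g; glucose 8.091 g; calcium pantothenate 4.239 mg; tryptone 1.790 g; casitone 6.251 g; soytone 11.886 g

Scale factor relative to 1 L: 0.716.
arabinose: 1.44 g per 100 mL × 716 mL ÷ 100 = 10.310 g
glucose: 1.13% w/v = 11.3 g/L → 11.3 × 0.716 L = 8.091 g
calcium pantothenate: 5.92 mg/L × 0.716 L = 4.239 mg
tryptone: 0.25% w/v = 2.5 g/L → 2.5 × 0.716 L = 1.790 g
casitone: 8.73 g/L × 0.716 L = 6.251 g
soytone: 16.6 g/L × 0.716 L = 11.886 g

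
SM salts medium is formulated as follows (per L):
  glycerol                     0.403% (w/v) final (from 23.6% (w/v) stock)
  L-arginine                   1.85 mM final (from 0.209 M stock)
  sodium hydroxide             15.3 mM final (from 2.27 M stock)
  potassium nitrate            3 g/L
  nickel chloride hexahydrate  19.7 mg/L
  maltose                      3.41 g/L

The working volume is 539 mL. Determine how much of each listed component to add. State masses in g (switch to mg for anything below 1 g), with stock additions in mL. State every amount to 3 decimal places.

glycerol 9.204 mL; L-arginine 4.771 mL; sodium hydroxide 3.633 mL; potassium nitrate 1.617 g; nickel chloride hexahydrate 10.618 mg; maltose 1.838 g

Working volume: 539 mL = 0.539 L.
glycerol: dilute stock: 0.403% ÷ 23.6% × 539 mL = 9.204 mL
L-arginine: V = C2·V2/C1 = 1.85 mM × 539 mL ÷ 209 mM = 4.771 mL
sodium hydroxide: dilute stock: 15.3 mM × 539 mL ÷ 2270 mM = 3.633 mL
potassium nitrate: 3 g/L × 0.539 L = 1.617 g
nickel chloride hexahydrate: 19.7 mg/L × 0.539 L = 10.618 mg
maltose: 3.41 g/L × 0.539 L = 1.838 g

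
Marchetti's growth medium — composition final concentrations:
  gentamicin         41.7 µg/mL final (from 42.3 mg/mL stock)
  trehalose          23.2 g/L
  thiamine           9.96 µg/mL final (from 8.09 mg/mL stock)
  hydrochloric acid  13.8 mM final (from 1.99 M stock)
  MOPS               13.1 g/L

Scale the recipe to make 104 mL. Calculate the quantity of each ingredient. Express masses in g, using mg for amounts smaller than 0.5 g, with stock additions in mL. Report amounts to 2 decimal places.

Scale factor relative to 1 L: 0.104.
gentamicin: dilute stock: 41.7 µg/mL × 104 mL ÷ 42300 µg/mL = 0.10 mL
trehalose: 23.2 g/L × 0.104 L = 2.41 g
thiamine: C1V1 = C2V2 → 9.96 µg/mL × 104 mL ÷ 8090 µg/mL = 0.13 mL
hydrochloric acid: C1V1 = C2V2 → 13.8 mM × 104 mL ÷ 1990 mM = 0.72 mL
MOPS: 13.1 g/L × 0.104 L = 1.36 g

gentamicin 0.10 mL; trehalose 2.41 g; thiamine 0.13 mL; hydrochloric acid 0.72 mL; MOPS 1.36 g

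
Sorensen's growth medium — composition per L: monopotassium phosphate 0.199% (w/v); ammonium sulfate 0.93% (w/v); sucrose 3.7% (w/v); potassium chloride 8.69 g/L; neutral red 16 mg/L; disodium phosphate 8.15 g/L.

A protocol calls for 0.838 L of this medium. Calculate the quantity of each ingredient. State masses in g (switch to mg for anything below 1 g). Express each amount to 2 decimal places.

Working volume: 0.838 L.
monopotassium phosphate: 0.199% w/v = 1.99 g/L → 1.99 × 0.838 L = 1.67 g
ammonium sulfate: 0.93 g per 100 mL × 838 mL ÷ 100 = 7.79 g
sucrose: 3.7% w/v = 37 g/L → 37 × 0.838 L = 31.01 g
potassium chloride: 8.69 g/L × 0.838 L = 7.28 g
neutral red: 16 mg/L × 0.838 L = 13.41 mg
disodium phosphate: 8.15 g/L × 0.838 L = 6.83 g

monopotassium phosphate 1.67 g; ammonium sulfate 7.79 g; sucrose 31.01 g; potassium chloride 7.28 g; neutral red 13.41 mg; disodium phosphate 6.83 g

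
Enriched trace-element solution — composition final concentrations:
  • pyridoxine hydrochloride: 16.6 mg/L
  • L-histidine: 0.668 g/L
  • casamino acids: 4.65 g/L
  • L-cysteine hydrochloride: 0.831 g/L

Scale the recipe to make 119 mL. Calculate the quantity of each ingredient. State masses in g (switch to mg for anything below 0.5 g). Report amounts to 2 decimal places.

Target volume = 119 mL = 0.119 L.
pyridoxine hydrochloride: 16.6 mg/L × 0.119 L = 1.98 mg
L-histidine: 0.668 g/L × 0.119 L = 0.079492 g = 79.49 mg
casamino acids: 4.65 g/L × 0.119 L = 0.55 g
L-cysteine hydrochloride: 0.831 g/L × 0.119 L = 0.098889 g = 98.89 mg

pyridoxine hydrochloride 1.98 mg; L-histidine 79.49 mg; casamino acids 0.55 g; L-cysteine hydrochloride 98.89 mg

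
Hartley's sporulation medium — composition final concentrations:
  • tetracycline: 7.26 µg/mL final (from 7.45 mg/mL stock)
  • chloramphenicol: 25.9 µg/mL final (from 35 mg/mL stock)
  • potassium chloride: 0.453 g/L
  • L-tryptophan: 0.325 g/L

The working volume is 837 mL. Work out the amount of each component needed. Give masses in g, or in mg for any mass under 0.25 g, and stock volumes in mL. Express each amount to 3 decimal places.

Scale factor relative to 1 L: 0.837.
tetracycline: V = C2·V2/C1 = 7.26 µg/mL × 837 mL ÷ 7450 µg/mL = 0.816 mL
chloramphenicol: dilute stock: 25.9 µg/mL × 837 mL ÷ 35000 µg/mL = 0.619 mL
potassium chloride: 0.453 g/L × 0.837 L = 0.379 g
L-tryptophan: 0.325 g/L × 0.837 L = 0.272 g

tetracycline 0.816 mL; chloramphenicol 0.619 mL; potassium chloride 0.379 g; L-tryptophan 0.272 g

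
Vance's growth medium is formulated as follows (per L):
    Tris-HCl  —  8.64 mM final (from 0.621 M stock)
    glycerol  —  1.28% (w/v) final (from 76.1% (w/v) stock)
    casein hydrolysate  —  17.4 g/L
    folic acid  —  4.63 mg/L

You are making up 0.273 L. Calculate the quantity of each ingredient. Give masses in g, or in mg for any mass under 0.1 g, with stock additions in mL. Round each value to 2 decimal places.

Working volume: 0.273 L.
Tris-HCl: C1V1 = C2V2 → 8.64 mM × 273 mL ÷ 621 mM = 3.80 mL
glycerol: dilute stock: 1.28% ÷ 76.1% × 273 mL = 4.59 mL
casein hydrolysate: 17.4 g/L × 0.273 L = 4.75 g
folic acid: 4.63 mg/L × 0.273 L = 1.26 mg

Tris-HCl 3.80 mL; glycerol 4.59 mL; casein hydrolysate 4.75 g; folic acid 1.26 mg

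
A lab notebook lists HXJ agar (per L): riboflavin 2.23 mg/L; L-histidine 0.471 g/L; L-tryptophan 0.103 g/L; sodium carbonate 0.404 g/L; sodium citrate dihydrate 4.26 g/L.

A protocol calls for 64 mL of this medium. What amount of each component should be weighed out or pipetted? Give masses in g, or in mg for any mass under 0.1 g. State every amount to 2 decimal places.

Scale factor relative to 1 L: 0.064.
riboflavin: 2.23 mg/L × 0.064 L = 0.14 mg
L-histidine: 0.471 g/L × 0.064 L = 0.030144 g = 30.14 mg
L-tryptophan: 0.103 g/L × 0.064 L = 0.006592 g = 6.59 mg
sodium carbonate: 0.404 g/L × 0.064 L = 0.025856 g = 25.86 mg
sodium citrate dihydrate: 4.26 g/L × 0.064 L = 0.27 g

riboflavin 0.14 mg; L-histidine 30.14 mg; L-tryptophan 6.59 mg; sodium carbonate 25.86 mg; sodium citrate dihydrate 0.27 g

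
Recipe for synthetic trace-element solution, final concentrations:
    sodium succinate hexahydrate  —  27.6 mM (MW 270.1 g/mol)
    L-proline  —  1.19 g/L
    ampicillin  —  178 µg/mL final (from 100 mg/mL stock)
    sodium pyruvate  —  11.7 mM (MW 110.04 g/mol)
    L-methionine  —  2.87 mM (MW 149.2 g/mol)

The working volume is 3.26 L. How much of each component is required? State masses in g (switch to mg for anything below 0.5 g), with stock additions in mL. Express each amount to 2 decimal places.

Working volume: 3.26 L.
sodium succinate hexahydrate: 27.6 mmol/L × 270.1 g/mol × 3.26 L ÷ 1000 = 24.30 g
L-proline: 1.19 g/L × 3.26 L = 3.88 g
ampicillin: dilute stock: 178 µg/mL × 3260 mL ÷ 100000 µg/mL = 5.80 mL
sodium pyruvate: 11.7 mmol/L × 110.04 g/mol × 3.26 L ÷ 1000 = 4.20 g
L-methionine: 2.87 mmol/L × 149.2 g/mol × 3.26 L ÷ 1000 = 1.40 g

sodium succinate hexahydrate 24.30 g; L-proline 3.88 g; ampicillin 5.80 mL; sodium pyruvate 4.20 g; L-methionine 1.40 g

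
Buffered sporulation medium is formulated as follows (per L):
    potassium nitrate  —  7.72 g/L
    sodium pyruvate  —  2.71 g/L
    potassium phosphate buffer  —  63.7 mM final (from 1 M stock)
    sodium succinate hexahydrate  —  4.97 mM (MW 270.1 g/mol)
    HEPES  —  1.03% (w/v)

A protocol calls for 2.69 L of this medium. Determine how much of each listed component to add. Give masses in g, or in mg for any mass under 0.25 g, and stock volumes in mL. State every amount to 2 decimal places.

potassium nitrate 20.77 g; sodium pyruvate 7.29 g; potassium phosphate buffer 171.35 mL; sodium succinate hexahydrate 3.61 g; HEPES 27.71 g

Scale factor relative to 1 L: 2.69.
potassium nitrate: 7.72 g/L × 2.69 L = 20.77 g
sodium pyruvate: 2.71 g/L × 2.69 L = 7.29 g
potassium phosphate buffer: dilute stock: 63.7 mM × 2690 mL ÷ 1000 mM = 171.35 mL
sodium succinate hexahydrate: 4.97 mmol/L × 270.1 g/mol × 2.69 L ÷ 1000 = 3.61 g
HEPES: 1.03% w/v = 10.3 g/L → 10.3 × 2.69 L = 27.71 g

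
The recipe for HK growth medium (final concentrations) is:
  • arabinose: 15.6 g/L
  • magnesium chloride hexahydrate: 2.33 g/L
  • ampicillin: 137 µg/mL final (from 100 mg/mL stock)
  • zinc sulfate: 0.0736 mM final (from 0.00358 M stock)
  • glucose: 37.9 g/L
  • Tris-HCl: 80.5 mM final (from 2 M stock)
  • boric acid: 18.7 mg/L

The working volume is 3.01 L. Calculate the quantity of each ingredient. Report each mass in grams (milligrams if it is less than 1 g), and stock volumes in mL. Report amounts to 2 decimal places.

arabinose 46.96 g; magnesium chloride hexahydrate 7.01 g; ampicillin 4.12 mL; zinc sulfate 61.88 mL; glucose 114.08 g; Tris-HCl 121.15 mL; boric acid 56.29 mg

Working volume: 3.01 L.
arabinose: 15.6 g/L × 3.01 L = 46.96 g
magnesium chloride hexahydrate: 2.33 g/L × 3.01 L = 7.01 g
ampicillin: V = C2·V2/C1 = 137 µg/mL × 3010 mL ÷ 100000 µg/mL = 4.12 mL
zinc sulfate: V = C2·V2/C1 = 0.0736 mM × 3010 mL ÷ 3.58 mM = 61.88 mL
glucose: 37.9 g/L × 3.01 L = 114.08 g
Tris-HCl: dilute stock: 80.5 mM × 3010 mL ÷ 2000 mM = 121.15 mL
boric acid: 18.7 mg/L × 3.01 L = 56.29 mg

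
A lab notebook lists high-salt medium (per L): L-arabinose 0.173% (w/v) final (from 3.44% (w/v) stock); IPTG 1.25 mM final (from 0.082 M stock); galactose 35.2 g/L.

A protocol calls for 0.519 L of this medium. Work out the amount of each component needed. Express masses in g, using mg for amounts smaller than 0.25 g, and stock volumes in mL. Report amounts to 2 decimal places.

L-arabinose 26.10 mL; IPTG 7.91 mL; galactose 18.27 g

Scale factor relative to 1 L: 0.519.
L-arabinose: V = C2·V2/C1 = 0.173% ÷ 3.44% × 519 mL = 26.10 mL
IPTG: C1V1 = C2V2 → 1.25 mM × 519 mL ÷ 82 mM = 7.91 mL
galactose: 35.2 g/L × 0.519 L = 18.27 g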